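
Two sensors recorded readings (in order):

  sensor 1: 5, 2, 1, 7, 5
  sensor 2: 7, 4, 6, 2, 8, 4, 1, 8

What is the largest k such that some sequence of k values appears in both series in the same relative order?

Taking 2 at sensor 1[2]=sensor 2[4] → 1 at sensor 1[3]=sensor 2[7] gives a common subsequence of length 2. Since dp[5][8] = 2, nothing longer is possible.

2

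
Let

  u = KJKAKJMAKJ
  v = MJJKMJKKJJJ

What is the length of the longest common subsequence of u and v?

6

One common subsequence of length 6: K [1,4], then J [2,6], then K [3,7], then K [5,8], then J [6,10], then J [10,11]. The LCS DP gives dp[10][11] = 6, so this is optimal.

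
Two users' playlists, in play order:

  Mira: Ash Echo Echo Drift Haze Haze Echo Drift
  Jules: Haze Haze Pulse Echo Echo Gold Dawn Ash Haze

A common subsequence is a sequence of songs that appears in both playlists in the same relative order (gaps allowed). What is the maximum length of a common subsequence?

Pick Echo [2,4]; then Echo [3,5]; then Haze [6,9]; all 3 songs appear in both, in order. Since dp[8][9] = 3, nothing longer is possible.

3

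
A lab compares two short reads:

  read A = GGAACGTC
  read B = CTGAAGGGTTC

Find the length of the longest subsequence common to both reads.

6

One common subsequence of length 6: G [2,3], A [3,4], A [4,5], G [6,8], T [7,10], C [8,11]. Since dp[8][11] = 6, nothing longer is possible.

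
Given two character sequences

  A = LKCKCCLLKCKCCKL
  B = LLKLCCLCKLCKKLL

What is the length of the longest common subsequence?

10

Pick L (A #1, B #2), then K (A #2, B #3), then C (A #3, B #5), then C (A #5, B #6), then C (A #6, B #8), then L (A #8, B #10), then C (A #10, B #11), then K (A #11, B #12), then K (A #14, B #13), then L (A #15, B #15); all 10 characters appear in both, in order, and the DP table's final entry dp[15][15] is also 10, so no common subsequence is longer.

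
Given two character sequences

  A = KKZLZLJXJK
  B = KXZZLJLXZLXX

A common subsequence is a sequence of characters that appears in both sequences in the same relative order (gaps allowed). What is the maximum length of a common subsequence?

Pick K [1,1]; then Z [3,4]; then L [4,7]; then Z [5,9]; then L [6,10]; then X [8,12]; all 6 characters appear in both, in order. The LCS DP gives dp[10][12] = 6, so this is optimal.

6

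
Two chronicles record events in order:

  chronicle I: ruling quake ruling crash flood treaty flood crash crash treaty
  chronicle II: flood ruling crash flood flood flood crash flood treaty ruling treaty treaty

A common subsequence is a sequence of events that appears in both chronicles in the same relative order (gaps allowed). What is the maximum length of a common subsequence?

Taking ruling [3,2], then crash [4,3], then flood [5,5], then flood [7,6], then crash [8,7], then treaty [10,12] gives a common subsequence of length 6. dp[10][12] = 6 confirms this is the maximum.

6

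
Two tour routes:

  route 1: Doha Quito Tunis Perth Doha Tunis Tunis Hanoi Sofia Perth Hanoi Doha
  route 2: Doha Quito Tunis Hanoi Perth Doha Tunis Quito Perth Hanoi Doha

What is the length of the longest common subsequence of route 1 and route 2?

Pick Doha at route 1[1]=route 2[1]; then Quito at route 1[2]=route 2[2]; then Tunis at route 1[3]=route 2[3]; then Perth at route 1[4]=route 2[5]; then Doha at route 1[5]=route 2[6]; then Tunis at route 1[6]=route 2[7]; then Perth at route 1[10]=route 2[9]; then Hanoi at route 1[11]=route 2[10]; then Doha at route 1[12]=route 2[11]; all 9 stops appear in both, in order. dp[12][11] = 9 confirms this is the maximum.

9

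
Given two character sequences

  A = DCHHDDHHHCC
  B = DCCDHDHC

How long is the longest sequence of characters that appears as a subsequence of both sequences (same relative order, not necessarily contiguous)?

6

Let dp[i][j] be the LCS length of the first i characters of A and the first j characters of B. dp[i][j] = dp[i-1][j-1]+1 when the i-th and j-th characters match, else max(dp[i-1][j], dp[i][j-1]).
    ·  D  C  C  D  H  D  H  C
 ·  0  0  0  0  0  0  0  0  0
 D  0  1  1  1  1  1  1  1  1
 C  0  1  2  2  2  2  2  2  2
 H  0  1  2  2  2  3  3  3  3
 H  0  1  2  2  2  3  3  4  4
 D  0  1  2  2  3  3  4  4  4
 D  0  1  2  2  3  3  4  4  4
 H  0  1  2  2  3  4  4  5  5
 H  0  1  2  2  3  4  4  5  5
 H  0  1  2  2  3  4  4  5  5
 C  0  1  2  3  3  4  4  5  6
 C  0  1  2  3  3  4  4  5  6
dp[11][8] = 6. One LCS (by backtracking along matches): DCHDHC.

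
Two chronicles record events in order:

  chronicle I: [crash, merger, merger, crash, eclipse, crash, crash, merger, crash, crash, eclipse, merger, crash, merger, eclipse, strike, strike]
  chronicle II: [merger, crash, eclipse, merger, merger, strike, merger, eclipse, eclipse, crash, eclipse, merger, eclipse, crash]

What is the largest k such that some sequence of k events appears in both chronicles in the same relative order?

8

Match crash (chronicle I #1, chronicle II #2) → merger (chronicle I #2, chronicle II #5) → merger (chronicle I #3, chronicle II #7) → crash (chronicle I #4, chronicle II #10) → eclipse (chronicle I #5, chronicle II #11) → merger (chronicle I #8, chronicle II #12) → eclipse (chronicle I #11, chronicle II #13) → crash (chronicle I #13, chronicle II #14) — 8 events in the same relative order in both. Since dp[17][14] = 8, nothing longer is possible.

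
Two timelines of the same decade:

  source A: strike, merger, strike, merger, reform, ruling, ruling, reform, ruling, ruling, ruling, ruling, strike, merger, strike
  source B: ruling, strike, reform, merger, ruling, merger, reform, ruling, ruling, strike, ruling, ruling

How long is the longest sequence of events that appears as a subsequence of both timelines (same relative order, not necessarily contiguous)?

8

Taking strike at source A[1]=source B[2], merger at source A[2]=source B[4], merger at source A[4]=source B[6], reform at source A[5]=source B[7], ruling at source A[6]=source B[8], ruling at source A[7]=source B[9], ruling at source A[11]=source B[11], ruling at source A[12]=source B[12] gives a common subsequence of length 8, and the DP table's final entry dp[15][12] is also 8, so no common subsequence is longer.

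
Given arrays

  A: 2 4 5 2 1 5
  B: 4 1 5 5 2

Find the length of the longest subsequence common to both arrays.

Taking 4 (A #2, B #1), then 5 (A #3, B #4), then 2 (A #4, B #5) gives a common subsequence of length 3. dp[6][5] = 3 confirms this is the maximum.

3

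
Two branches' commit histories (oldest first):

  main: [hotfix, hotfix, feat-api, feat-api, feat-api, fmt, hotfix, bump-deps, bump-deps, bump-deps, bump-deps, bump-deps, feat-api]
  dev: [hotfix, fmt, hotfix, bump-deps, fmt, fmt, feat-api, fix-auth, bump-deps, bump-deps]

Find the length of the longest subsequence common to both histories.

Match hotfix at main[2]=dev[1], fmt at main[6]=dev[2], hotfix at main[7]=dev[3], bump-deps at main[8]=dev[4], bump-deps at main[11]=dev[9], bump-deps at main[12]=dev[10] — 6 commits in the same relative order in both. The LCS DP gives dp[13][10] = 6, so this is optimal.

6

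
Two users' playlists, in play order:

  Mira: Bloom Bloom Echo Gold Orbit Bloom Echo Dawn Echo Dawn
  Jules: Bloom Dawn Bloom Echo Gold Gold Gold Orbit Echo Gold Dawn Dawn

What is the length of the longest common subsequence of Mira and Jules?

8

Match Bloom at Mira[1]=Jules[1]; then Bloom at Mira[2]=Jules[3]; then Echo at Mira[3]=Jules[4]; then Gold at Mira[4]=Jules[7]; then Orbit at Mira[5]=Jules[8]; then Echo at Mira[7]=Jules[9]; then Dawn at Mira[8]=Jules[11]; then Dawn at Mira[10]=Jules[12] — 8 songs in the same relative order in both, and the DP table's final entry dp[10][12] is also 8, so no common subsequence is longer.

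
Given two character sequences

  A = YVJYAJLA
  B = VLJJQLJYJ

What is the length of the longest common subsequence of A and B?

Let dp[i][j] be the LCS length of the first i characters of A and the first j characters of B. dp[i][j] = dp[i-1][j-1]+1 when the i-th and j-th characters match, else max(dp[i-1][j], dp[i][j-1]).
    ·  V  L  J  J  Q  L  J  Y  J
 ·  0  0  0  0  0  0  0  0  0  0
 Y  0  0  0  0  0  0  0  0  1  1
 V  0  1  1  1  1  1  1  1  1  1
 J  0  1  1  2  2  2  2  2  2  2
 Y  0  1  1  2  2  2  2  2  3  3
 A  0  1  1  2  2  2  2  2  3  3
 J  0  1  1  2  3  3  3  3  3  4
 L  0  1  2  2  3  3  4  4  4  4
 A  0  1  2  2  3  3  4  4  4  4
dp[8][9] = 4. One LCS (by backtracking along matches): VJYJ.

4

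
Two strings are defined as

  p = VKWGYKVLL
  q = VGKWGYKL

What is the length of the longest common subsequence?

7

Let dp[i][j] be the LCS length of the first i characters of p and the first j characters of q. dp[i][j] = dp[i-1][j-1]+1 when the i-th and j-th characters match, else max(dp[i-1][j], dp[i][j-1]).
    ·  V  G  K  W  G  Y  K  L
 ·  0  0  0  0  0  0  0  0  0
 V  0  1  1  1  1  1  1  1  1
 K  0  1  1  2  2  2  2  2  2
 W  0  1  1  2  3  3  3  3  3
 G  0  1  2  2  3  4  4  4  4
 Y  0  1  2  2  3  4  5  5  5
 K  0  1  2  3  3  4  5  6  6
 V  0  1  2  3  3  4  5  6  6
 L  0  1  2  3  3  4  5  6  7
 L  0  1  2  3  3  4  5  6  7
dp[9][8] = 7. One LCS (by backtracking along matches): VKWGYKL.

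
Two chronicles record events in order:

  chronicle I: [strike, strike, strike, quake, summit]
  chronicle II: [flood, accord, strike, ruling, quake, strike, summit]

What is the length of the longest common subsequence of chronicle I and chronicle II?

Taking strike [1,3] → strike [3,6] → summit [5,7] gives a common subsequence of length 3. dp[5][7] = 3 confirms this is the maximum.

3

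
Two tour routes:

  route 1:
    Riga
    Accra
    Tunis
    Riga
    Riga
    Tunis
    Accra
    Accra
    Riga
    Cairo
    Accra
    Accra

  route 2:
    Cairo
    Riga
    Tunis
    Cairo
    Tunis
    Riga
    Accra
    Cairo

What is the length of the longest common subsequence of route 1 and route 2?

5

One common subsequence of length 5: Riga at route 1[1]=route 2[2], then Tunis at route 1[3]=route 2[5], then Riga at route 1[5]=route 2[6], then Accra at route 1[8]=route 2[7], then Cairo at route 1[10]=route 2[8], and the DP table's final entry dp[12][8] is also 5, so no common subsequence is longer.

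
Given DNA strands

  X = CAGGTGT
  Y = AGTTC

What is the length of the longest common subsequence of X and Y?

Pick A at X[2]=Y[1] → G at X[4]=Y[2] → T at X[5]=Y[3] → T at X[7]=Y[4]; all 4 bases appear in both, in order. dp[7][5] = 4 confirms this is the maximum.

4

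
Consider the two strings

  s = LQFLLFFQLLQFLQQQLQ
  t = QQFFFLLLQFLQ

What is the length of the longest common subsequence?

Pick Q [2,2], F [3,3], F [6,4], F [7,5], L [9,7], L [10,8], Q [11,9], F [12,10], L [17,11], Q [18,12]; all 10 characters appear in both, in order. The LCS DP gives dp[18][12] = 10, so this is optimal.

10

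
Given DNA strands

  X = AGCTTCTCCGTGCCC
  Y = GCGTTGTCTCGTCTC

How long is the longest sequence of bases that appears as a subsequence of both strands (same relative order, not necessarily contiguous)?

Pick G at X[2]=Y[1]; then C at X[3]=Y[2]; then T at X[4]=Y[5]; then T at X[5]=Y[7]; then C at X[6]=Y[8]; then T at X[7]=Y[9]; then C at X[9]=Y[10]; then G at X[10]=Y[11]; then T at X[11]=Y[12]; then C at X[13]=Y[13]; then C at X[15]=Y[15]; all 11 bases appear in both, in order, and the DP table's final entry dp[15][15] is also 11, so no common subsequence is longer.

11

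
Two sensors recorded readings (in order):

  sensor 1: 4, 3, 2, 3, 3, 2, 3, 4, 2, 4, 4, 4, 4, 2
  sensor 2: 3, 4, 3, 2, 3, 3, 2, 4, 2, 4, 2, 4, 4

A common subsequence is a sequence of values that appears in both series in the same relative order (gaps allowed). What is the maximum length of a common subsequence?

Match 4 at sensor 1[1]=sensor 2[2], then 3 at sensor 1[2]=sensor 2[3], then 2 at sensor 1[3]=sensor 2[4], then 3 at sensor 1[4]=sensor 2[5], then 3 at sensor 1[5]=sensor 2[6], then 2 at sensor 1[6]=sensor 2[7], then 4 at sensor 1[8]=sensor 2[8], then 2 at sensor 1[9]=sensor 2[9], then 4 at sensor 1[10]=sensor 2[10], then 4 at sensor 1[12]=sensor 2[12], then 4 at sensor 1[13]=sensor 2[13] — 11 values in the same relative order in both. dp[14][13] = 11 confirms this is the maximum.

11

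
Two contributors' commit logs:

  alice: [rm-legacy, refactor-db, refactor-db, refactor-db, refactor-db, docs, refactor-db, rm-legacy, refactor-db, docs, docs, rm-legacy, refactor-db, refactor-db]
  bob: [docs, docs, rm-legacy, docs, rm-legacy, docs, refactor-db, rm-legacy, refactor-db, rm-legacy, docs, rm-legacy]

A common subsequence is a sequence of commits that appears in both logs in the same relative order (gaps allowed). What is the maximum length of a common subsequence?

Taking rm-legacy [1,5], docs [6,6], refactor-db [7,7], rm-legacy [8,8], refactor-db [9,9], docs [11,11], rm-legacy [12,12] gives a common subsequence of length 7, and the DP table's final entry dp[14][12] is also 7, so no common subsequence is longer.

7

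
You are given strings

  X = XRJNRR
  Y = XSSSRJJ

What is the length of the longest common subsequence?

Taking X at X[1]=Y[1], then R at X[2]=Y[5], then J at X[3]=Y[7] gives a common subsequence of length 3. The LCS DP gives dp[6][7] = 3, so this is optimal.

3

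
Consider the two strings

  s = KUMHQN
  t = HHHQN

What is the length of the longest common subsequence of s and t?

3

Let dp[i][j] be the LCS length of the first i characters of s and the first j characters of t. dp[i][j] = dp[i-1][j-1]+1 when the i-th and j-th characters match, else max(dp[i-1][j], dp[i][j-1]).
    ·  H  H  H  Q  N
 ·  0  0  0  0  0  0
 K  0  0  0  0  0  0
 U  0  0  0  0  0  0
 M  0  0  0  0  0  0
 H  0  1  1  1  1  1
 Q  0  1  1  1  2  2
 N  0  1  1  1  2  3
dp[6][5] = 3. One LCS (by backtracking along matches): HQN.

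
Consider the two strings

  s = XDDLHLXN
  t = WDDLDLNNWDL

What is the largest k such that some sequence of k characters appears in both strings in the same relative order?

5

Pick D [2,2] → D [3,3] → L [4,4] → L [6,6] → N [8,8]; all 5 characters appear in both, in order. dp[8][11] = 5 confirms this is the maximum.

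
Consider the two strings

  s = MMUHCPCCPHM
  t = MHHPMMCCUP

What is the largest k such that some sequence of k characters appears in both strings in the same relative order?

6

Let dp[i][j] be the LCS length of the first i characters of s and the first j characters of t. dp[i][j] = dp[i-1][j-1]+1 when the i-th and j-th characters match, else max(dp[i-1][j], dp[i][j-1]).
    ·  M  H  H  P  M  M  C  C  U  P
 ·  0  0  0  0  0  0  0  0  0  0  0
 M  0  1  1  1  1  1  1  1  1  1  1
 M  0  1  1  1  1  2  2  2  2  2  2
 U  0  1  1  1  1  2  2  2  2  3  3
 H  0  1  2  2  2  2  2  2  2  3  3
 C  0  1  2  2  2  2  2  3  3  3  3
 P  0  1  2  2  3  3  3  3  3  3  4
 C  0  1  2  2  3  3  3  4  4  4  4
 C  0  1  2  2  3  3  3  4  5  5  5
 P  0  1  2  2  3  3  3  4  5  5  6
 H  0  1  2  3  3  3  3  4  5  5  6
 M  0  1  2  3  3  4  4  4  5  5  6
dp[11][10] = 6. One LCS (by backtracking along matches): MHPCCP.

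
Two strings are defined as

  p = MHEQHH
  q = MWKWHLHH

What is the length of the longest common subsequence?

4

Match M [1,1]; then H [2,5]; then H [5,7]; then H [6,8] — 4 characters in the same relative order in both. The LCS DP gives dp[6][8] = 4, so this is optimal.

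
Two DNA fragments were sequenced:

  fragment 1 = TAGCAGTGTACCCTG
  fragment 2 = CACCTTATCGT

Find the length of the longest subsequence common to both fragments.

One common subsequence of length 7: A at fragment 1[2]=fragment 2[2] → C at fragment 1[4]=fragment 2[4] → T at fragment 1[7]=fragment 2[5] → T at fragment 1[9]=fragment 2[6] → A at fragment 1[10]=fragment 2[7] → C at fragment 1[11]=fragment 2[9] → T at fragment 1[14]=fragment 2[11]. dp[15][11] = 7 confirms this is the maximum.

7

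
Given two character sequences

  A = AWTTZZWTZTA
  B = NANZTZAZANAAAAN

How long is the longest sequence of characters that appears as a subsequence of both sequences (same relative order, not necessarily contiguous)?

One common subsequence of length 5: A [1,2], then T [4,5], then Z [5,6], then Z [6,8], then A [11,14]. dp[11][15] = 5 confirms this is the maximum.

5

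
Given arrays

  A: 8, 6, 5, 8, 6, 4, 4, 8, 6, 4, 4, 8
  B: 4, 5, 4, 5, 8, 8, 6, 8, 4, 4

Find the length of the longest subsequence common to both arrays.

6

Let dp[i][j] be the LCS length of the first i values of A and the first j values of B. dp[i][j] = dp[i-1][j-1]+1 when the i-th and j-th values match, else max(dp[i-1][j], dp[i][j-1]).
    ·  4  5  4  5  8  8  6  8  4  4
 ·  0  0  0  0  0  0  0  0  0  0  0
 8  0  0  0  0  0  1  1  1  1  1  1
 6  0  0  0  0  0  1  1  2  2  2  2
 5  0  0  1  1  1  1  1  2  2  2  2
 8  0  0  1  1  1  2  2  2  3  3  3
 6  0  0  1  1  1  2  2  3  3  3  3
 4  0  1  1  2  2  2  2  3  3  4  4
 4  0  1  1  2  2  2  2  3  3  4  5
 8  0  1  1  2  2  3  3  3  4  4  5
 6  0  1  1  2  2  3  3  4  4  4  5
 4  0  1  1  2  2  3  3  4  4  5  5
 4  0  1  1  2  2  3  3  4  4  5  6
 8  0  1  1  2  2  3  4  4  5  5  6
dp[12][10] = 6. One LCS (by backtracking along matches): 8, 8, 6, 8, 4, 4.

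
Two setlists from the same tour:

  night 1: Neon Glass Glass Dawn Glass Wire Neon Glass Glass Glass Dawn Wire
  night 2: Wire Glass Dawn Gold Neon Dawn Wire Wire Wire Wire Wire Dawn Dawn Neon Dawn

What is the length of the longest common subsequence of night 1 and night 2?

Pick Neon (night 1 #1, night 2 #5), Dawn (night 1 #4, night 2 #6), Wire (night 1 #6, night 2 #11), Neon (night 1 #7, night 2 #14), Dawn (night 1 #11, night 2 #15); all 5 songs appear in both, in order. The LCS DP gives dp[12][15] = 5, so this is optimal.

5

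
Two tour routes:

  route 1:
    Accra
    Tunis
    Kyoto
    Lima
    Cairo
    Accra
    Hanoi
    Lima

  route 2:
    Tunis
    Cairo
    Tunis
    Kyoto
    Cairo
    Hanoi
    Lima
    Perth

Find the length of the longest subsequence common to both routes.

Match Tunis [2,3]; then Kyoto [3,4]; then Cairo [5,5]; then Hanoi [7,6]; then Lima [8,7] — 5 stops in the same relative order in both, and the DP table's final entry dp[8][8] is also 5, so no common subsequence is longer.

5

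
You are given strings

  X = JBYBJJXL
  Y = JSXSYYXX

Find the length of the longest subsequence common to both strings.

3

Pick J [1,1], then Y [3,6], then X [7,8]; all 3 characters appear in both, in order. dp[8][8] = 3 confirms this is the maximum.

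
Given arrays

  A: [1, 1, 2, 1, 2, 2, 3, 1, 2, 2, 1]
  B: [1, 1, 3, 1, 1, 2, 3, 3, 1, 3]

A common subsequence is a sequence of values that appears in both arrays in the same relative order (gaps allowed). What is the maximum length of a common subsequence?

Pick 1 [1,2] → 1 [2,4] → 1 [4,5] → 2 [5,6] → 3 [7,8] → 1 [8,9]; all 6 values appear in both, in order. The LCS DP gives dp[11][10] = 6, so this is optimal.

6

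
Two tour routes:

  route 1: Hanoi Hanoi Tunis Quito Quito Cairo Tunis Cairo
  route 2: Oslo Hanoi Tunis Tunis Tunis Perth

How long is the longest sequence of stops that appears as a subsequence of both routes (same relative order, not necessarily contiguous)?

3

Pick Hanoi at route 1[1]=route 2[2], then Tunis at route 1[3]=route 2[4], then Tunis at route 1[7]=route 2[5]; all 3 stops appear in both, in order. The LCS DP gives dp[8][6] = 3, so this is optimal.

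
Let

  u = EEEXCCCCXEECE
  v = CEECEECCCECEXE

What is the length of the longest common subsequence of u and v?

9

One common subsequence of length 9: E (u #1, v #3); then E (u #2, v #5); then E (u #3, v #6); then C (u #5, v #7); then C (u #6, v #8); then C (u #7, v #9); then C (u #8, v #11); then X (u #9, v #13); then E (u #13, v #14), and the DP table's final entry dp[13][14] is also 9, so no common subsequence is longer.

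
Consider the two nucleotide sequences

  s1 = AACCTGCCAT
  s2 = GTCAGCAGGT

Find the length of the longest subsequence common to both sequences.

One common subsequence of length 5: A [2,4] → G [6,5] → C [8,6] → A [9,7] → T [10,10]. The LCS DP gives dp[10][10] = 5, so this is optimal.

5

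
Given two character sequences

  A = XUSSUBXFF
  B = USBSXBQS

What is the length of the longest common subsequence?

Let dp[i][j] be the LCS length of the first i characters of A and the first j characters of B. dp[i][j] = dp[i-1][j-1]+1 when the i-th and j-th characters match, else max(dp[i-1][j], dp[i][j-1]).
    ·  U  S  B  S  X  B  Q  S
 ·  0  0  0  0  0  0  0  0  0
 X  0  0  0  0  0  1  1  1  1
 U  0  1  1  1  1  1  1  1  1
 S  0  1  2  2  2  2  2  2  2
 S  0  1  2  2  3  3  3  3  3
 U  0  1  2  2  3  3  3  3  3
 B  0  1  2  3  3  3  4  4  4
 X  0  1  2  3  3  4  4  4  4
 F  0  1  2  3  3  4  4  4  4
 F  0  1  2  3  3  4  4  4  4
dp[9][8] = 4. One LCS (by backtracking along matches): USSB.

4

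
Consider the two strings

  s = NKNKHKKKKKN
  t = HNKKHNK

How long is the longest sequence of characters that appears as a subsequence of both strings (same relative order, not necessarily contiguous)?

5

Let dp[i][j] be the LCS length of the first i characters of s and the first j characters of t. dp[i][j] = dp[i-1][j-1]+1 when the i-th and j-th characters match, else max(dp[i-1][j], dp[i][j-1]).
    ·  H  N  K  K  H  N  K
 ·  0  0  0  0  0  0  0  0
 N  0  0  1  1  1  1  1  1
 K  0  0  1  2  2  2  2  2
 N  0  0  1  2  2  2  3  3
 K  0  0  1  2  3  3  3  4
 H  0  1  1  2  3  4  4  4
 K  0  1  1  2  3  4  4  5
 K  0  1  1  2  3  4  4  5
 K  0  1  1  2  3  4  4  5
 K  0  1  1  2  3  4  4  5
 K  0  1  1  2  3  4  4  5
 N  0  1  2  2  3  4  5  5
dp[11][7] = 5. One LCS (by backtracking along matches): NKKHK.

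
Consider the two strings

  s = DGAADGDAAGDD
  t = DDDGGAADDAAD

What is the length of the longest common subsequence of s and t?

One common subsequence of length 9: D at s[1]=t[3]; then G at s[2]=t[5]; then A at s[3]=t[6]; then A at s[4]=t[7]; then D at s[5]=t[8]; then D at s[7]=t[9]; then A at s[8]=t[10]; then A at s[9]=t[11]; then D at s[12]=t[12], and the DP table's final entry dp[12][12] is also 9, so no common subsequence is longer.

9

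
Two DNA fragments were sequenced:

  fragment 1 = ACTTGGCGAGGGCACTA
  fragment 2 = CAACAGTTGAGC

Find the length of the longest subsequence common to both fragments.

8

Pick A [1,3] → C [2,4] → T [3,7] → T [4,8] → G [8,9] → A [9,10] → G [12,11] → C [15,12]; all 8 bases appear in both, in order. The LCS DP gives dp[17][12] = 8, so this is optimal.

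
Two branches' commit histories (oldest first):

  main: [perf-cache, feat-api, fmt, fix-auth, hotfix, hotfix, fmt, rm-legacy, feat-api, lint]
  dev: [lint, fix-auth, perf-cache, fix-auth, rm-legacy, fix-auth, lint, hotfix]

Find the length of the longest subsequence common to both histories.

4

Pick perf-cache at main[1]=dev[3], fix-auth at main[4]=dev[4], rm-legacy at main[8]=dev[5], lint at main[10]=dev[7]; all 4 commits appear in both, in order. Since dp[10][8] = 4, nothing longer is possible.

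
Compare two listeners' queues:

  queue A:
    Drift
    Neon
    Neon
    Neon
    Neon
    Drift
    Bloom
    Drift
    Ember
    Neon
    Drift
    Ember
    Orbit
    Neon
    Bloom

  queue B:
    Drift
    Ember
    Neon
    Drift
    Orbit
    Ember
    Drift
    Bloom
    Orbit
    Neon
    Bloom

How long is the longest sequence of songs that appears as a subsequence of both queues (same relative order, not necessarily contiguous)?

8

Taking Drift [1,1]; then Neon [5,3]; then Drift [6,4]; then Ember [9,6]; then Drift [11,7]; then Orbit [13,9]; then Neon [14,10]; then Bloom [15,11] gives a common subsequence of length 8, and the DP table's final entry dp[15][11] is also 8, so no common subsequence is longer.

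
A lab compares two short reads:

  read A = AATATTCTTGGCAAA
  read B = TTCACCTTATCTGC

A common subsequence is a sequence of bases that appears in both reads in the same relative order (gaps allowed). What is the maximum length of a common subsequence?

Match A (read A #1, read B #4), T (read A #3, read B #8), A (read A #4, read B #9), T (read A #6, read B #10), C (read A #7, read B #11), T (read A #9, read B #12), G (read A #11, read B #13), C (read A #12, read B #14) — 8 bases in the same relative order in both. Since dp[15][14] = 8, nothing longer is possible.

8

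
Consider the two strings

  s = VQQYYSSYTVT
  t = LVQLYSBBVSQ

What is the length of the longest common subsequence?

Let dp[i][j] be the LCS length of the first i characters of s and the first j characters of t. dp[i][j] = dp[i-1][j-1]+1 when the i-th and j-th characters match, else max(dp[i-1][j], dp[i][j-1]).
    ·  L  V  Q  L  Y  S  B  B  V  S  Q
 ·  0  0  0  0  0  0  0  0  0  0  0  0
 V  0  0  1  1  1  1  1  1  1  1  1  1
 Q  0  0  1  2  2  2  2  2  2  2  2  2
 Q  0  0  1  2  2  2  2  2  2  2  2  3
 Y  0  0  1  2  2  3  3  3  3  3  3  3
 Y  0  0  1  2  2  3  3  3  3  3  3  3
 S  0  0  1  2  2  3  4  4  4  4  4  4
 S  0  0  1  2  2  3  4  4  4  4  5  5
 Y  0  0  1  2  2  3  4  4  4  4  5  5
 T  0  0  1  2  2  3  4  4  4  4  5  5
 V  0  0  1  2  2  3  4  4  4  5  5  5
 T  0  0  1  2  2  3  4  4  4  5  5  5
dp[11][11] = 5. One LCS (by backtracking along matches): VQYSS.

5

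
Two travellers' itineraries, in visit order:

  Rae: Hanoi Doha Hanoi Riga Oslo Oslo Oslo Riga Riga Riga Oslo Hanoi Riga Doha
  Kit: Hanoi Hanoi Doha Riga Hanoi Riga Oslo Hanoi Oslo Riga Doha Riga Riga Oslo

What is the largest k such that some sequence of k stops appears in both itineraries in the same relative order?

10

One common subsequence of length 10: Hanoi [1,2], then Doha [2,3], then Hanoi [3,5], then Riga [4,6], then Oslo [5,7], then Oslo [7,9], then Riga [8,10], then Riga [9,12], then Riga [10,13], then Oslo [11,14]. dp[14][14] = 10 confirms this is the maximum.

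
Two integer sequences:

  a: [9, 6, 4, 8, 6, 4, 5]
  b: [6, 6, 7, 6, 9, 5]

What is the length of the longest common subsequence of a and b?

3

Let dp[i][j] be the LCS length of the first i values of a and the first j values of b. dp[i][j] = dp[i-1][j-1]+1 when the i-th and j-th values match, else max(dp[i-1][j], dp[i][j-1]).
    ·  6  6  7  6  9  5
 ·  0  0  0  0  0  0  0
 9  0  0  0  0  0  1  1
 6  0  1  1  1  1  1  1
 4  0  1  1  1  1  1  1
 8  0  1  1  1  1  1  1
 6  0  1  2  2  2  2  2
 4  0  1  2  2  2  2  2
 5  0  1  2  2  2  2  3
dp[7][6] = 3. One LCS (by backtracking along matches): 6, 6, 5.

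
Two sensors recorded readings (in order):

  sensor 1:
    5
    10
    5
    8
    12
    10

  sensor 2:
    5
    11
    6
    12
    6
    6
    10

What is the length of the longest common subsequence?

3

Let dp[i][j] be the LCS length of the first i values of sensor 1 and the first j values of sensor 2. dp[i][j] = dp[i-1][j-1]+1 when the i-th and j-th values match, else max(dp[i-1][j], dp[i][j-1]).
    ·  5 11  6 12  6  6 10
 ·  0  0  0  0  0  0  0  0
 5  0  1  1  1  1  1  1  1
10  0  1  1  1  1  1  1  2
 5  0  1  1  1  1  1  1  2
 8  0  1  1  1  1  1  1  2
12  0  1  1  1  2  2  2  2
10  0  1  1  1  2  2  2  3
dp[6][7] = 3. One LCS (by backtracking along matches): 5, 12, 10.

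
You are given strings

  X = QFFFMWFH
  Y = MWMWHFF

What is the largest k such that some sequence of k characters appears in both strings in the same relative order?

Pick M at X[5]=Y[3]; then W at X[6]=Y[4]; then F at X[7]=Y[7]; all 3 characters appear in both, in order. The LCS DP gives dp[8][7] = 3, so this is optimal.

3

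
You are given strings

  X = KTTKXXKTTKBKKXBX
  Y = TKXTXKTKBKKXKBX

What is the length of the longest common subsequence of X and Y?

Match T (X #3, Y #1), K (X #4, Y #2), X (X #5, Y #3), X (X #6, Y #5), K (X #7, Y #6), T (X #9, Y #7), K (X #10, Y #8), B (X #11, Y #9), K (X #12, Y #10), K (X #13, Y #11), X (X #14, Y #12), B (X #15, Y #14), X (X #16, Y #15) — 13 characters in the same relative order in both. Since dp[16][15] = 13, nothing longer is possible.

13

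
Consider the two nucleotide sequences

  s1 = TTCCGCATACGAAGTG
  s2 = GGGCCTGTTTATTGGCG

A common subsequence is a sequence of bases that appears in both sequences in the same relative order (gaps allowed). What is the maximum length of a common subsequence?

Pick C (s1 #3, s2 #4), C (s1 #4, s2 #5), G (s1 #5, s2 #7), A (s1 #7, s2 #11), T (s1 #8, s2 #13), G (s1 #11, s2 #14), G (s1 #14, s2 #15), G (s1 #16, s2 #17); all 8 bases appear in both, in order, and the DP table's final entry dp[16][17] is also 8, so no common subsequence is longer.

8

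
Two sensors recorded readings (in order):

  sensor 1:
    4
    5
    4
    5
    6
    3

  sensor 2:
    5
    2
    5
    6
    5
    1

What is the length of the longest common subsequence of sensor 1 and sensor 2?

Taking 5 (sensor 1 #2, sensor 2 #1); then 5 (sensor 1 #4, sensor 2 #3); then 6 (sensor 1 #5, sensor 2 #4) gives a common subsequence of length 3. The LCS DP gives dp[6][6] = 3, so this is optimal.

3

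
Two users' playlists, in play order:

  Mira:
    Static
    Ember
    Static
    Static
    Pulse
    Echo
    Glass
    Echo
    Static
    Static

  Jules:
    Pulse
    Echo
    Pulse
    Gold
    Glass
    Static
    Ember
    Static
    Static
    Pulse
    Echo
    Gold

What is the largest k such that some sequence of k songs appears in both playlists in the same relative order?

One common subsequence of length 6: Static [1,6] → Ember [2,7] → Static [3,8] → Static [4,9] → Pulse [5,10] → Echo [6,11]. The LCS DP gives dp[10][12] = 6, so this is optimal.

6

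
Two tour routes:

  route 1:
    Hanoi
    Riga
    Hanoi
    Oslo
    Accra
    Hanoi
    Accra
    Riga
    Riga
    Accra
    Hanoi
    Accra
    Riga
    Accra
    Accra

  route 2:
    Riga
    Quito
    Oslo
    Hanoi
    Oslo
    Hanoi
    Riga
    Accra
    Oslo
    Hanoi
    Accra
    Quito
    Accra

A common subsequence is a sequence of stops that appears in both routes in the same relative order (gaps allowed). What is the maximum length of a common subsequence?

9

Pick Riga (route 1 #2, route 2 #1), Hanoi (route 1 #3, route 2 #4), Oslo (route 1 #4, route 2 #5), Hanoi (route 1 #6, route 2 #6), Riga (route 1 #9, route 2 #7), Accra (route 1 #10, route 2 #8), Hanoi (route 1 #11, route 2 #10), Accra (route 1 #12, route 2 #11), Accra (route 1 #15, route 2 #13); all 9 stops appear in both, in order, and the DP table's final entry dp[15][13] is also 9, so no common subsequence is longer.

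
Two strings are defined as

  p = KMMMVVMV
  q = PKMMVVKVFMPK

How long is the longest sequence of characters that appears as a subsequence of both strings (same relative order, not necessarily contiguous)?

6

Let dp[i][j] be the LCS length of the first i characters of p and the first j characters of q. dp[i][j] = dp[i-1][j-1]+1 when the i-th and j-th characters match, else max(dp[i-1][j], dp[i][j-1]).
    ·  P  K  M  M  V  V  K  V  F  M  P  K
 ·  0  0  0  0  0  0  0  0  0  0  0  0  0
 K  0  0  1  1  1  1  1  1  1  1  1  1  1
 M  0  0  1  2  2  2  2  2  2  2  2  2  2
 M  0  0  1  2  3  3  3  3  3  3  3  3  3
 M  0  0  1  2  3  3  3  3  3  3  4  4  4
 V  0  0  1  2  3  4  4  4  4  4  4  4  4
 V  0  0  1  2  3  4  5  5  5  5  5  5  5
 M  0  0  1  2  3  4  5  5  5  5  6  6  6
 V  0  0  1  2  3  4  5  5  6  6  6  6  6
dp[8][12] = 6. One LCS (by backtracking along matches): KMMVVM.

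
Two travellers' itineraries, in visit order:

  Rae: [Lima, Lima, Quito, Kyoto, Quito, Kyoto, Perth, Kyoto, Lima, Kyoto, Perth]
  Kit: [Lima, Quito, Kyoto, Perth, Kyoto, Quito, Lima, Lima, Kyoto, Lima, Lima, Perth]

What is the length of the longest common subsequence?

One common subsequence of length 8: Lima at Rae[2]=Kit[1], then Quito at Rae[5]=Kit[2], then Kyoto at Rae[6]=Kit[3], then Perth at Rae[7]=Kit[4], then Kyoto at Rae[8]=Kit[5], then Lima at Rae[9]=Kit[8], then Kyoto at Rae[10]=Kit[9], then Perth at Rae[11]=Kit[12]. Since dp[11][12] = 8, nothing longer is possible.

8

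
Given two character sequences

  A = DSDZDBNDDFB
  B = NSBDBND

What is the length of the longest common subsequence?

5

Let dp[i][j] be the LCS length of the first i characters of A and the first j characters of B. dp[i][j] = dp[i-1][j-1]+1 when the i-th and j-th characters match, else max(dp[i-1][j], dp[i][j-1]).
    ·  N  S  B  D  B  N  D
 ·  0  0  0  0  0  0  0  0
 D  0  0  0  0  1  1  1  1
 S  0  0  1  1  1  1  1  1
 D  0  0  1  1  2  2  2  2
 Z  0  0  1  1  2  2  2  2
 D  0  0  1  1  2  2  2  3
 B  0  0  1  2  2  3  3  3
 N  0  1  1  2  2  3  4  4
 D  0  1  1  2  3  3  4  5
 D  0  1  1  2  3  3  4  5
 F  0  1  1  2  3  3  4  5
 B  0  1  1  2  3  4  4  5
dp[11][7] = 5. One LCS (by backtracking along matches): SDBND.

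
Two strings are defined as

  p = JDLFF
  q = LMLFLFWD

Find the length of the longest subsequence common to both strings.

Let dp[i][j] be the LCS length of the first i characters of p and the first j characters of q. dp[i][j] = dp[i-1][j-1]+1 when the i-th and j-th characters match, else max(dp[i-1][j], dp[i][j-1]).
    ·  L  M  L  F  L  F  W  D
 ·  0  0  0  0  0  0  0  0  0
 J  0  0  0  0  0  0  0  0  0
 D  0  0  0  0  0  0  0  0  1
 L  0  1  1  1  1  1  1  1  1
 F  0  1  1  1  2  2  2  2  2
 F  0  1  1  1  2  2  3  3  3
dp[5][8] = 3. One LCS (by backtracking along matches): LFF.

3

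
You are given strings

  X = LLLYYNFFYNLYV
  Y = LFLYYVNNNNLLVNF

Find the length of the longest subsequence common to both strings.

8

Match L at X[1]=Y[1] → L at X[3]=Y[3] → Y at X[4]=Y[4] → Y at X[5]=Y[5] → N at X[6]=Y[9] → N at X[10]=Y[10] → L at X[11]=Y[12] → V at X[13]=Y[13] — 8 characters in the same relative order in both. The LCS DP gives dp[13][15] = 8, so this is optimal.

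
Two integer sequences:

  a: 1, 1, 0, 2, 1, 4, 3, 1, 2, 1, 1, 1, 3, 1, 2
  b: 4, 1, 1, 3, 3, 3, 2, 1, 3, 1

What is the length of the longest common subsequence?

7

Match 1 [1,2], 1 [2,3], 3 [7,6], 2 [9,7], 1 [12,8], 3 [13,9], 1 [14,10] — 7 values in the same relative order in both, and the DP table's final entry dp[15][10] is also 7, so no common subsequence is longer.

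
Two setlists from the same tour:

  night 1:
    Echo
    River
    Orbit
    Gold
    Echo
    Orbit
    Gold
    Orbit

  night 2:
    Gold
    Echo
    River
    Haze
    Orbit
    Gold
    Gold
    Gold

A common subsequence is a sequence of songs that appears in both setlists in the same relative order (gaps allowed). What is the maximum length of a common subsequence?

5

Taking Echo (night 1 #1, night 2 #2); then River (night 1 #2, night 2 #3); then Orbit (night 1 #3, night 2 #5); then Gold (night 1 #4, night 2 #7); then Gold (night 1 #7, night 2 #8) gives a common subsequence of length 5. The LCS DP gives dp[8][8] = 5, so this is optimal.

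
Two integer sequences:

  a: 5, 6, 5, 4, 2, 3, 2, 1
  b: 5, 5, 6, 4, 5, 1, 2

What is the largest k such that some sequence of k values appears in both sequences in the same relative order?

Taking 5 [1,2]; then 6 [2,3]; then 5 [3,5]; then 2 [7,7] gives a common subsequence of length 4, and the DP table's final entry dp[8][7] is also 4, so no common subsequence is longer.

4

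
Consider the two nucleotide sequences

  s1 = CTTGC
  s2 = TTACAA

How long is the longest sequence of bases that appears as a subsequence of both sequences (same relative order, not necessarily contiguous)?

3

Pick T (s1 #2, s2 #1), then T (s1 #3, s2 #2), then C (s1 #5, s2 #4); all 3 bases appear in both, in order. The LCS DP gives dp[5][6] = 3, so this is optimal.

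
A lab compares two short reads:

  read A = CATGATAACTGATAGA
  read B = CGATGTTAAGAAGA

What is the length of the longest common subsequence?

12

Match C at read A[1]=read B[1], then A at read A[2]=read B[3], then T at read A[3]=read B[4], then G at read A[4]=read B[5], then T at read A[6]=read B[7], then A at read A[7]=read B[8], then A at read A[8]=read B[9], then G at read A[11]=read B[10], then A at read A[12]=read B[11], then A at read A[14]=read B[12], then G at read A[15]=read B[13], then A at read A[16]=read B[14] — 12 bases in the same relative order in both. The LCS DP gives dp[16][14] = 12, so this is optimal.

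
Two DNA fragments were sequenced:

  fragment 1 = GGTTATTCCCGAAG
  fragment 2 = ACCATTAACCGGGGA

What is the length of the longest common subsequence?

7

Pick T [3,5], T [4,6], A [5,8], C [8,9], C [9,10], G [11,14], A [13,15]; all 7 bases appear in both, in order. Since dp[14][15] = 7, nothing longer is possible.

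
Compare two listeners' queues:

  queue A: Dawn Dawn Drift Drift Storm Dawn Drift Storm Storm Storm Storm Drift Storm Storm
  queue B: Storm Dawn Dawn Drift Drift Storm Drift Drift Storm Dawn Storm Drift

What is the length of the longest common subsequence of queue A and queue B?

Taking Dawn [1,2] → Dawn [2,3] → Drift [3,4] → Drift [4,5] → Storm [5,6] → Drift [7,8] → Storm [8,9] → Storm [11,11] → Drift [12,12] gives a common subsequence of length 9. dp[14][12] = 9 confirms this is the maximum.

9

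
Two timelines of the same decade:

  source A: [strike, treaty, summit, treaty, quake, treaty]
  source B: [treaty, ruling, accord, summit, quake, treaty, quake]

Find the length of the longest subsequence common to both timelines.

4

Match treaty at source A[2]=source B[1], then summit at source A[3]=source B[4], then treaty at source A[4]=source B[6], then quake at source A[5]=source B[7] — 4 events in the same relative order in both. dp[6][7] = 4 confirms this is the maximum.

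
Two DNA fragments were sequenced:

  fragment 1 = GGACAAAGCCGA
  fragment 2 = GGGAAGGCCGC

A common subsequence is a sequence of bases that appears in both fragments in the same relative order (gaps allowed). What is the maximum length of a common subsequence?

8

Match G [1,2] → G [2,3] → A [3,4] → A [5,5] → G [8,7] → C [9,8] → C [10,9] → G [11,10] — 8 bases in the same relative order in both. Since dp[12][11] = 8, nothing longer is possible.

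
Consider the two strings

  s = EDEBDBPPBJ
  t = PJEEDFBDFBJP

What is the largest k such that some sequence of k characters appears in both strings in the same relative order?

6

One common subsequence of length 6: E (s #1, t #4), then D (s #2, t #5), then B (s #4, t #7), then D (s #5, t #8), then B (s #6, t #10), then P (s #8, t #12). Since dp[10][12] = 6, nothing longer is possible.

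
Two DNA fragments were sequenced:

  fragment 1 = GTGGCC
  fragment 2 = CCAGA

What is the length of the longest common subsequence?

2

Let dp[i][j] be the LCS length of the first i bases of fragment 1 and the first j bases of fragment 2. dp[i][j] = dp[i-1][j-1]+1 when the i-th and j-th bases match, else max(dp[i-1][j], dp[i][j-1]).
    ·  C  C  A  G  A
 ·  0  0  0  0  0  0
 G  0  0  0  0  1  1
 T  0  0  0  0  1  1
 G  0  0  0  0  1  1
 G  0  0  0  0  1  1
 C  0  1  1  1  1  1
 C  0  1  2  2  2  2
dp[6][5] = 2. One LCS (by backtracking along matches): CC.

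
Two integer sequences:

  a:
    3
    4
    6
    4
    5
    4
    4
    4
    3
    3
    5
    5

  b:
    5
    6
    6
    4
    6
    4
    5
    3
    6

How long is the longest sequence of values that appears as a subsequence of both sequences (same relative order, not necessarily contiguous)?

One common subsequence of length 5: 4 at a[2]=b[4], then 6 at a[3]=b[5], then 4 at a[4]=b[6], then 5 at a[5]=b[7], then 3 at a[9]=b[8]. dp[12][9] = 5 confirms this is the maximum.

5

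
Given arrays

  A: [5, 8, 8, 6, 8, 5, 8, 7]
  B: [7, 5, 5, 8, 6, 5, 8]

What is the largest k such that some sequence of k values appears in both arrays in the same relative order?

Let dp[i][j] be the LCS length of the first i values of A and the first j values of B. dp[i][j] = dp[i-1][j-1]+1 when the i-th and j-th values match, else max(dp[i-1][j], dp[i][j-1]).
    ·  7  5  5  8  6  5  8
 ·  0  0  0  0  0  0  0  0
 5  0  0  1  1  1  1  1  1
 8  0  0  1  1  2  2  2  2
 8  0  0  1  1  2  2  2  3
 6  0  0  1  1  2  3  3  3
 8  0  0  1  1  2  3  3  4
 5  0  0  1  2  2  3  4  4
 8  0  0  1  2  3  3  4  5
 7  0  1  1  2  3  3  4  5
dp[8][7] = 5. One LCS (by backtracking along matches): 5, 8, 6, 5, 8.

5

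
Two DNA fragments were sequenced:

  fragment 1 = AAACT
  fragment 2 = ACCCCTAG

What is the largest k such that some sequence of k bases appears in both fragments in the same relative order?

3

Let dp[i][j] be the LCS length of the first i bases of fragment 1 and the first j bases of fragment 2. dp[i][j] = dp[i-1][j-1]+1 when the i-th and j-th bases match, else max(dp[i-1][j], dp[i][j-1]).
    ·  A  C  C  C  C  T  A  G
 ·  0  0  0  0  0  0  0  0  0
 A  0  1  1  1  1  1  1  1  1
 A  0  1  1  1  1  1  1  2  2
 A  0  1  1  1  1  1  1  2  2
 C  0  1  2  2  2  2  2  2  2
 T  0  1  2  2  2  2  3  3  3
dp[5][8] = 3. One LCS (by backtracking along matches): ACT.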